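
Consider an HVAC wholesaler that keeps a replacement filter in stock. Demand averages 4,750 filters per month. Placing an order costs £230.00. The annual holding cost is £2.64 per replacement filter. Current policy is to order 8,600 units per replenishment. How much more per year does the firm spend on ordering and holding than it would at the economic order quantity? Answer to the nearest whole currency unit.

Extra cost ≈ £4,557 per year

Annual demand D = 4,750 × 12 = 57,000.
EOQ = √(2DS/H) = √(2 × 57,000 × 230 / 2.64) ≈ 3151.48.
Cost at Q* = (D/Q*)S + (Q*/2)H = √(2DSH) ≈ £8,319.90.
Cost at Q = 8,600: (57,000/8,600)×230 + (8,600/2)×2.64 = £1,524.42 + £11,352.00 = £12,876.42.
Excess = £12,876.42 − £8,319.90 = £4,556.51.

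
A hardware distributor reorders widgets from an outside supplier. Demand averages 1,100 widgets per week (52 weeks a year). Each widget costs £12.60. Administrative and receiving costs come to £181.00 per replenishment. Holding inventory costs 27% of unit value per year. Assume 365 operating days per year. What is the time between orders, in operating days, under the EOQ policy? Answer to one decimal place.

T ≈ 15.7 days

Annual demand D = 1,100 × 52 = 57,200.
Holding cost H = 0.27 × £12.60 = £3.4020 per unit per year.
EOQ = √(2DS/H) = √(2 × 57,200 × 181 / 3.402) ≈ 2467.09.
Cycle time = Q*/D × 365 = 2467.09 / 57,200 × 365 ≈ 15.743 days.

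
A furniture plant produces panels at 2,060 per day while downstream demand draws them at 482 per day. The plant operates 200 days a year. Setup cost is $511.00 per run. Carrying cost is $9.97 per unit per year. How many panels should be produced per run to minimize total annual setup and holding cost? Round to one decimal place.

Q* ≈ 3,591.7 panels

Annual demand D = 482 × 200 = 96,400.
Production build-up factor (1 − d/p) = 1 − 482/2,060 = 0.7660.
Q* = √(2DS / (H(1 − d/p))) = √(2 × 96,400 × 511 / (9.97 × 0.7660)).
= √(98,520,800 / 7.6372) ≈ 3591.671.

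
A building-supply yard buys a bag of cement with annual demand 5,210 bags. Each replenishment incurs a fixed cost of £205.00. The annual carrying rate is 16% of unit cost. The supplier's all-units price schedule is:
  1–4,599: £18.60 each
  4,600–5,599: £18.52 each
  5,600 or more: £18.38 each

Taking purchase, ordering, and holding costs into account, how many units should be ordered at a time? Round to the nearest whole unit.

Q* ≈ 847 bags

Holding cost per unit per year at price C is H = 0.16·C.
Evaluate total cost at each tier's feasible EOQ or, if the EOQ is below the tier, at the tier's minimum quantity.
EOQ at £18.60 = 847.2 (feasible in tier 1): TC = 5,210×£18.60 + (5,210/847.2)×205 + (847.2/2)×0.16×£18.60 = £99,427.32.
EOQ at £18.52 = 849.0 < 4600, so use break Q=4600: TC = 5,210×£18.52 + (5,210/4600.0)×205 + (4600.0/2)×0.16×£18.52 = £103,536.74.
EOQ at £18.38 = 852.3 < 5600, so use break Q=5600: TC = 5,210×£18.38 + (5,210/5600.0)×205 + (5600.0/2)×0.16×£18.38 = £104,184.76.
Lowest total cost is £99,427.32 at Q = 847.2.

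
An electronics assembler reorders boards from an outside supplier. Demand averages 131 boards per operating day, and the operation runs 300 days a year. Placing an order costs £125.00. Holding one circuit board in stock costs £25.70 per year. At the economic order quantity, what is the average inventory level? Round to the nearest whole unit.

Average inventory ≈ 309 boards

Annual demand D = 131 × 300 = 39,300.
The optimal lot size = √(2DS/H) = √(2 × 39,300 × 125 / 25.7) ≈ 618.30.
Average inventory = Q*/2 ≈ 618.30 / 2 = 309.150.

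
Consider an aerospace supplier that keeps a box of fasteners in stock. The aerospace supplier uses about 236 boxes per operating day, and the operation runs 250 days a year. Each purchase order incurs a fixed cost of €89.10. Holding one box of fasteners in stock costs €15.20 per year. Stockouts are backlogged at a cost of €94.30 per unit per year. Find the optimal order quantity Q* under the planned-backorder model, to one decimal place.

Q* ≈ 896.2 boxes

Annual demand D = 236 × 250 = 59,000.
With planned backorders, Q* = √(2DS/H) · √((H+B)/B).
√(2DS/H) = √(2 × 59,000 × 89.1 / 15.2) = 831.683.
√((H+B)/B) = √((15.2+94.3)/94.3) = 1.0776.
Q* ≈ 896.209.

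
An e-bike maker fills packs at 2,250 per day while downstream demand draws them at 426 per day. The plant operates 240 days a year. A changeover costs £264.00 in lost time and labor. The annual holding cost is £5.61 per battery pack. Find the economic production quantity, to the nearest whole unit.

Annual demand D = 426 × 240 = 102,240.
Production build-up factor (1 − d/p) = 1 − 426/2,250 = 0.8107.
Q* = √(2DS / (H(1 − d/p))) = √(2 × 102,240 × 264 / (5.61 × 0.8107)).
= √(53,982,720 / 4.5478) ≈ 3445.282.

Q* ≈ 3,445 packs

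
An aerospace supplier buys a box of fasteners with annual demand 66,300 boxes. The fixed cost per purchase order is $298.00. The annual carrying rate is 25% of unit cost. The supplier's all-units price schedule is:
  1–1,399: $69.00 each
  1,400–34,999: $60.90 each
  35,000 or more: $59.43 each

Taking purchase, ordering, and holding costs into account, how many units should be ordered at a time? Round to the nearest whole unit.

Holding cost per unit per year at price C is H = 0.25·C.
For each price level, check whether its EOQ is feasible; otherwise the best quantity at that price is the breakpoint.
Tier 1 ($69.00): EOQ = 1513.5 exceeds tier's upper bound 1399, so this tier is dominated.
EOQ at $60.90 = 1611.0 (feasible in tier 2): TC = 66,300×$60.90 + (66,300/1611.0)×298 + (1611.0/2)×0.25×$60.90 = $4,062,197.80.
EOQ at $59.43 = 1630.8 < 35000, so use break Q=35000: TC = 66,300×$59.43 + (66,300/35000.0)×298 + (35000.0/2)×0.25×$59.43 = $4,200,779.75.
Lowest total cost is $4,062,197.80 at Q = 1611.0.

Q* ≈ 1,611 boxes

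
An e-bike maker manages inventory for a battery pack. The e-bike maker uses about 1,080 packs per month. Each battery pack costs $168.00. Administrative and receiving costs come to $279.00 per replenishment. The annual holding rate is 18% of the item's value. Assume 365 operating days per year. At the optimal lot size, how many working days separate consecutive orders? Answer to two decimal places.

T ≈ 13.77 days

Annual demand D = 1,080 × 12 = 12,960.
Holding cost H = 0.18 × $168.00 = $30.2400 per unit per year.
Q* = √(2DS/H) = √(2 × 12,960 × 279 / 30.24) ≈ 489.02.
Cycle time = Q*/D × 365 = 489.02 / 12,960 × 365 ≈ 13.773 days.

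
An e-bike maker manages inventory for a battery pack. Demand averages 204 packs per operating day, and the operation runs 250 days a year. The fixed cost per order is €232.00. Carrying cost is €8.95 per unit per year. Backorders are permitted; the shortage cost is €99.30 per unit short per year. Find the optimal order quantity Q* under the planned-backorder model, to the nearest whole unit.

Q* ≈ 1,698 packs

Annual demand D = 204 × 250 = 51,000.
With planned backorders, Q* = √(2DS/H) · √((H+B)/B).
√(2DS/H) = √(2 × 51,000 × 232 / 8.95) = 1626.045.
√((H+B)/B) = √((8.95+99.3)/99.3) = 1.0441.
Q* ≈ 1697.743.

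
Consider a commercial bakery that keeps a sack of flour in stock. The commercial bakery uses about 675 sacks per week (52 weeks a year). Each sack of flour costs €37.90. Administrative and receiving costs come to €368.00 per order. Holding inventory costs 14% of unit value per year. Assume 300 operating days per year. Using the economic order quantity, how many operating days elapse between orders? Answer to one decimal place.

Annual demand D = 675 × 52 = 35,100.
Holding cost H = 0.14 × €37.90 = €5.3060 per unit per year.
The optimal lot size = √(2DS/H) = √(2 × 35,100 × 368 / 5.306) ≈ 2206.52.
Cycle time = Q*/D × 300 = 2206.52 / 35,100 × 300 ≈ 18.859 days.

T ≈ 18.9 days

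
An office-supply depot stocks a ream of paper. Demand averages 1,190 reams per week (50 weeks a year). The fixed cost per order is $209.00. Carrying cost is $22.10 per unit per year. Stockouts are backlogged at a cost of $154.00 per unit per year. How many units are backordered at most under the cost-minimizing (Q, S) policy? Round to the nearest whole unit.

Annual demand D = 1,190 × 50 = 59,500.
With planned backorders, Q* = √(2DS/H) · √((H+B)/B).
√(2DS/H) = √(2 × 59,500 × 209 / 22.1) = 1060.841.
√((H+B)/B) = √((22.1+154)/154) = 1.0693.
Q* ≈ 1134.409.
S* = Q* · H/(H+B) = 1134.409 × 22.1/176.1 ≈ 142.365.

S* ≈ 142 reams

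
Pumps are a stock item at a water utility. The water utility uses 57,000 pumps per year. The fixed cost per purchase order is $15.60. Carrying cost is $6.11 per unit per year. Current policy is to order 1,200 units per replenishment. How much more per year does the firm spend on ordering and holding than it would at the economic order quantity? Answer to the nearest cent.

EOQ = √(2DS/H) = √(2 × 57,000 × 15.6 / 6.11) ≈ 539.50.
Cost at Q* = (D/Q*)S + (Q*/2)H = √(2DSH) ≈ $3,296.37.
Cost at Q = 1,200: (57,000/1,200)×15.6 + (1,200/2)×6.11 = $741.00 + $3,666.00 = $4,407.00.
Excess = $4,407.00 − $3,296.37 = $1,110.63.

Extra cost ≈ $1,110.63 per year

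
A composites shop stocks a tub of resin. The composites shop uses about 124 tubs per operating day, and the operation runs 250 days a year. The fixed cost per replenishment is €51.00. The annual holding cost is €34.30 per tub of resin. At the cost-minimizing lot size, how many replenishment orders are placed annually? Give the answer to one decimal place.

N ≈ 102.1 orders per year

Annual demand D = 124 × 250 = 31,000.
EOQ = √(2DS/H) = √(2 × 31,000 × 51 / 34.3) ≈ 303.62.
Orders per year = D / Q* = 31,000 / 303.62 ≈ 102.100.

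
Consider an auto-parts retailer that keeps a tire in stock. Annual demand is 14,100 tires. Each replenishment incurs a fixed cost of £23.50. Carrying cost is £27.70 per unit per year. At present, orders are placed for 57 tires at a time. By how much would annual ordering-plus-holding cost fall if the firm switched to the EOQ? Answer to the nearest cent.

EOQ = √(2DS/H) = √(2 × 14,100 × 23.5 / 27.7) ≈ 154.67.
Cost at Q* = (D/Q*)S + (Q*/2)H = √(2DSH) ≈ £4,284.48.
Cost at Q = 57: (14,100/57)×23.5 + (57/2)×27.7 = £5,813.16 + £789.45 = £6,602.61.
Excess = £6,602.61 − £4,284.48 = £2,318.13.

Extra cost ≈ £2,318.13 per year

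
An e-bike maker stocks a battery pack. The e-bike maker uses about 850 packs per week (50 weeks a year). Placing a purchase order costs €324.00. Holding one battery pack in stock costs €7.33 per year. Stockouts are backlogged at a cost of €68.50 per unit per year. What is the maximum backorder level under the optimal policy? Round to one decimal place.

S* ≈ 197.1 packs

Annual demand D = 850 × 50 = 42,500.
With planned backorders, Q* = √(2DS/H) · √((H+B)/B).
√(2DS/H) = √(2 × 42,500 × 324 / 7.33) = 1938.340.
√((H+B)/B) = √((7.33+68.5)/68.5) = 1.0521.
Q* ≈ 2039.413.
S* = Q* · H/(H+B) = 2039.413 × 7.33/75.83 ≈ 197.137.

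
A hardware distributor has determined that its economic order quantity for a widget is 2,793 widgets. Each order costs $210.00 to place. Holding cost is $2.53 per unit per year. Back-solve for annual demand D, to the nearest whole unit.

D ≈ 46,991 widgets per year

Invert the EOQ relation Q*² = 2DS/H.
From Q* = √(2DS/H): D = Q*²H / (2S) = 2,793² × 2.53 / (2 × 210) = 46990.828.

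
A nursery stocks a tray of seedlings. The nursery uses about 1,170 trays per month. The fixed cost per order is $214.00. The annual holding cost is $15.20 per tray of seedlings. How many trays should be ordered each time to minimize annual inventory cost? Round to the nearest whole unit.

Q* ≈ 629 trays

Annual demand D = 1,170 × 12 = 14,040.
EOQ = √(2DS / H) = √(2 × 14,040 × 214 / 15.2).
= √(6,009,120 / 15.2) = √395,336.8421 ≈ 628.758.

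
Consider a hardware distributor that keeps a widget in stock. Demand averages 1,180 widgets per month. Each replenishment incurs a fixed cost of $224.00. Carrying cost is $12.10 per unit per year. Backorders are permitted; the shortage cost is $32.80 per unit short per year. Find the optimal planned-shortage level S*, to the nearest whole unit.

Annual demand D = 1,180 × 12 = 14,160.
With planned backorders, Q* = √(2DS/H) · √((H+B)/B).
√(2DS/H) = √(2 × 14,160 × 224 / 12.1) = 724.066.
√((H+B)/B) = √((12.1+32.8)/32.8) = 1.1700.
Q* ≈ 847.158.
S* = Q* · H/(H+B) = 847.158 × 12.1/44.9 ≈ 228.299.

S* ≈ 228 widgets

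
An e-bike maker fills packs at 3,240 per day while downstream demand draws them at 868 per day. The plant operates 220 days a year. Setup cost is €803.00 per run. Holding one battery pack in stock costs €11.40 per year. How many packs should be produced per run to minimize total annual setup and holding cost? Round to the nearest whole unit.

Annual demand D = 868 × 220 = 190,960.
Production build-up factor (1 − d/p) = 1 − 868/3,240 = 0.7321.
Q* = √(2DS / (H(1 − d/p))) = √(2 × 190,960 × 803 / (11.4 × 0.7321)).
= √(306,681,760 / 8.3459) ≈ 6061.871.

Q* ≈ 6,062 packs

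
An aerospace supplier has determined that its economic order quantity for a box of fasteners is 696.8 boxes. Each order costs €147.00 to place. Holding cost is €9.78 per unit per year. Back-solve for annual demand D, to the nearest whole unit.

Squaring Q* = √(2DS/H) gives Q*² = 2DS/H.
From Q* = √(2DS/H): D = Q*²H / (2S) = 696.8² × 9.78 / (2 × 147) = 16151.312.

D ≈ 16,151 boxes per year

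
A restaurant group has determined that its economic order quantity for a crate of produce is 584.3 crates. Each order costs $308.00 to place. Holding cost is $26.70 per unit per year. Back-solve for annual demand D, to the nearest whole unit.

Invert the EOQ relation Q*² = 2DS/H.
From Q* = √(2DS/H): D = Q*²H / (2S) = 584.3² × 26.7 / (2 × 308) = 14797.976.

D ≈ 14,798 crates per year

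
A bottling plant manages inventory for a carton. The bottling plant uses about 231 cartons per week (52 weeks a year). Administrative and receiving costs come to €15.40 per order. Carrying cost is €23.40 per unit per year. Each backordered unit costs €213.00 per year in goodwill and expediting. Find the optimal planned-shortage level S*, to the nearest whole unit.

S* ≈ 13 cartons

Annual demand D = 231 × 52 = 12,012.
With planned backorders, Q* = √(2DS/H) · √((H+B)/B).
√(2DS/H) = √(2 × 12,012 × 15.4 / 23.4) = 125.740.
√((H+B)/B) = √((23.4+213)/213) = 1.0535.
Q* ≈ 132.467.
S* = Q* · H/(H+B) = 132.467 × 23.4/236.4 ≈ 13.112.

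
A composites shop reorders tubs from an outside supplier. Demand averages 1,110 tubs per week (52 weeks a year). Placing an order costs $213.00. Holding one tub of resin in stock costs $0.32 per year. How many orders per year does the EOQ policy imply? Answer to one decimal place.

Annual demand D = 1,110 × 52 = 57,720.
Q* = √(2DS/H) = √(2 × 57,720 × 213 / 0.32) ≈ 8765.83.
Orders per year = D / Q* = 57,720 / 8765.83 ≈ 6.585.

N ≈ 6.6 orders per year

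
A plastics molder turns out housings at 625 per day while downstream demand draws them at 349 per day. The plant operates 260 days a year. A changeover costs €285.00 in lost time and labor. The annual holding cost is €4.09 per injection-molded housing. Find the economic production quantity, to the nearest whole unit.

Q* ≈ 5,351 housings

Annual demand D = 349 × 260 = 90,740.
Production build-up factor (1 − d/p) = 1 − 349/625 = 0.4416.
Q* = √(2DS / (H(1 − d/p))) = √(2 × 90,740 × 285 / (4.09 × 0.4416)).
= √(51,721,800 / 1.8061) ≈ 5351.316.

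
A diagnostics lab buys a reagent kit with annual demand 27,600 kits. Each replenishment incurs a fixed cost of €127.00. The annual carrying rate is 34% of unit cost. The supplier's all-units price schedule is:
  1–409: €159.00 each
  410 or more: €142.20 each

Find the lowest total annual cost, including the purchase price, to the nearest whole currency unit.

TC* ≈ €3,943,181

Holding cost per unit per year at price C is H = 0.34·C.
Evaluate total cost at each tier's feasible EOQ or, if the EOQ is below the tier, at the tier's minimum quantity.
EOQ at €159.00 = 360.1 (feasible in tier 1): TC = 27,600×€159.00 + (27,600/360.1)×127 + (360.1/2)×0.34×€159.00 = €4,407,867.47.
EOQ at €142.20 = 380.8 < 410, so use break Q=410: TC = 27,600×€142.20 + (27,600/410.0)×127 + (410.0/2)×0.34×€142.20 = €3,943,180.61.
Lowest total cost among the candidates is at Q = 410.0.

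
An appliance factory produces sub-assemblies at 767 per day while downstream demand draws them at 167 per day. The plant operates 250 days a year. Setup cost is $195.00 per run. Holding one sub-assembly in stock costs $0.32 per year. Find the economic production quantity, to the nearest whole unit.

Q* ≈ 8,065 sub-assemblies

Annual demand D = 167 × 250 = 41,750.
Production build-up factor (1 − d/p) = 1 − 167/767 = 0.7823.
Q* = √(2DS / (H(1 − d/p))) = √(2 × 41,750 × 195 / (0.32 × 0.7823)).
= √(16,282,500 / 0.2503) ≈ 8065.060.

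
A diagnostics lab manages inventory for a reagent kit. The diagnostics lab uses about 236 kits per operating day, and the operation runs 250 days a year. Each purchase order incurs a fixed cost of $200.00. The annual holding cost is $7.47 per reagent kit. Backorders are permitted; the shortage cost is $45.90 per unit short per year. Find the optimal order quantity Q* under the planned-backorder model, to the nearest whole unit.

Annual demand D = 236 × 250 = 59,000.
With planned backorders, Q* = √(2DS/H) · √((H+B)/B).
√(2DS/H) = √(2 × 59,000 × 200 / 7.47) = 1777.443.
√((H+B)/B) = √((7.47+45.9)/45.9) = 1.0783.
Q* ≈ 1916.629.

Q* ≈ 1,917 kits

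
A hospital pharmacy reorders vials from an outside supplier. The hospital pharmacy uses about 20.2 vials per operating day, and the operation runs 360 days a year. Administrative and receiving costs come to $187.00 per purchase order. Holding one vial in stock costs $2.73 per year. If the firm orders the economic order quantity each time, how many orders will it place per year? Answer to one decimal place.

Annual demand D = 20.2 × 360 = 7,272.
The optimal lot size = √(2DS/H) = √(2 × 7,272 × 187 / 2.73) ≈ 998.12.
Orders per year = D / Q* = 7,272 / 998.12 ≈ 7.286.

N ≈ 7.3 orders per year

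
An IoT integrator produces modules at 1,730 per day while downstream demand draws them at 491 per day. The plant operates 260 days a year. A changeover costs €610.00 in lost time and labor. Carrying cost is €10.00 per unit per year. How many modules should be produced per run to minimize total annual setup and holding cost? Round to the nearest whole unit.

Q* ≈ 4,663 modules

Annual demand D = 491 × 260 = 127,660.
Production build-up factor (1 − d/p) = 1 − 491/1,730 = 0.7162.
Q* = √(2DS / (H(1 − d/p))) = √(2 × 127,660 × 610 / (10 × 0.7162)).
= √(155,745,200 / 7.1618) ≈ 4663.315.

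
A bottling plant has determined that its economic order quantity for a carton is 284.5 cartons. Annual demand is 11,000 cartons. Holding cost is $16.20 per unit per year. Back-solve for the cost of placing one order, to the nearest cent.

Squaring Q* = √(2DS/H) gives Q*² = 2DS/H.
From Q* = √(2DS/H): S = Q*²H / (2D) = 284.5² × 16.2 / (2 × 11,000) = 59.6015.

S ≈ $59.60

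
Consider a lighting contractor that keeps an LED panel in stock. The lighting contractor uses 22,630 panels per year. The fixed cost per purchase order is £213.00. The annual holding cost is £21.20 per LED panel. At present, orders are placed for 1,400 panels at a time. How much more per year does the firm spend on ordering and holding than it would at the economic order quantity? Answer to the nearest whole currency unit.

EOQ = √(2DS/H) = √(2 × 22,630 × 213 / 21.2) ≈ 674.34.
Cost at Q* = (D/Q*)S + (Q*/2)H = √(2DSH) ≈ £14,296.02.
Cost at Q = 1,400: (22,630/1,400)×213 + (1,400/2)×21.2 = £3,442.99 + £14,840.00 = £18,282.99.
Excess = £18,282.99 − £14,296.02 = £3,986.98.

Extra cost ≈ £3,987 per year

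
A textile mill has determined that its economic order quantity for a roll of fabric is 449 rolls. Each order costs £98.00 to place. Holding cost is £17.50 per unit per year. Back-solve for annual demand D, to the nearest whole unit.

D ≈ 18,000 rolls per year

The basic EOQ model gives Q* = √(2DS/H); rearrange for the unknown.
From Q* = √(2DS/H): D = Q*²H / (2S) = 449² × 17.5 / (2 × 98) = 18000.089.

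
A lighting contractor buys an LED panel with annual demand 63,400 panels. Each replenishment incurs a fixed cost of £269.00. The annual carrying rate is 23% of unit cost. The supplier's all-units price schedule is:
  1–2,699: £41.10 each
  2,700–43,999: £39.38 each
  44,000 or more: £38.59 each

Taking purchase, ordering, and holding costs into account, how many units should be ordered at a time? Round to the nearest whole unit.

Q* ≈ 2,700 panels

Holding cost per unit per year at price C is H = 0.23·C.
Evaluate total cost at each tier's feasible EOQ or, if the EOQ is below the tier, at the tier's minimum quantity.
EOQ at £41.10 = 1899.6 (feasible in tier 1): TC = 63,400×£41.10 + (63,400/1899.6)×269 + (1899.6/2)×0.23×£41.10 = £2,623,696.45.
EOQ at £39.38 = 1940.6 < 2700, so use break Q=2700: TC = 63,400×£39.38 + (63,400/2700.0)×269 + (2700.0/2)×0.23×£39.38 = £2,515,236.01.
EOQ at £38.59 = 1960.4 < 44000, so use break Q=44000: TC = 63,400×£38.59 + (63,400/44000.0)×269 + (44000.0/2)×0.23×£38.59 = £2,642,259.00.
Lowest total cost is £2,515,236.01 at Q = 2700.0.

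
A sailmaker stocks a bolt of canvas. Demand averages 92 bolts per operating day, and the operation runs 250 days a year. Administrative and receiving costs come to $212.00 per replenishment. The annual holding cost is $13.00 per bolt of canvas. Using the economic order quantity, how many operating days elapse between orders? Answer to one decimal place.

T ≈ 9.4 days

Annual demand D = 92 × 250 = 23,000.
The optimal lot size = √(2DS/H) = √(2 × 23,000 × 212 / 13) ≈ 866.11.
Cycle time = Q*/D × 250 = 866.11 / 23,000 × 250 ≈ 9.414 days.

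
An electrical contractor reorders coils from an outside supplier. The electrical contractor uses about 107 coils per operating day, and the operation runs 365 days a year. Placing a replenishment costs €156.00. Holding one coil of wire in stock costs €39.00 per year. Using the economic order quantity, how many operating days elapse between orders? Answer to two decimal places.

Annual demand D = 107 × 365 = 39,055.
The optimal lot size = √(2DS/H) = √(2 × 39,055 × 156 / 39) ≈ 558.96.
Cycle time = Q*/D × 365 = 558.96 / 39,055 × 365 ≈ 5.224 days.

T ≈ 5.22 days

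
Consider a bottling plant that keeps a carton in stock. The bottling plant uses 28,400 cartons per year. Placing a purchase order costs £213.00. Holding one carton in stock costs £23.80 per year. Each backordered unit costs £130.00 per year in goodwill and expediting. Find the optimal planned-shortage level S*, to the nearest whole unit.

S* ≈ 120 cartons

With planned backorders, Q* = √(2DS/H) · √((H+B)/B).
√(2DS/H) = √(2 × 28,400 × 213 / 23.8) = 712.977.
√((H+B)/B) = √((23.8+130)/130) = 1.0877.
Q* ≈ 775.500.
S* = Q* · H/(H+B) = 775.500 × 23.8/153.8 ≈ 120.006.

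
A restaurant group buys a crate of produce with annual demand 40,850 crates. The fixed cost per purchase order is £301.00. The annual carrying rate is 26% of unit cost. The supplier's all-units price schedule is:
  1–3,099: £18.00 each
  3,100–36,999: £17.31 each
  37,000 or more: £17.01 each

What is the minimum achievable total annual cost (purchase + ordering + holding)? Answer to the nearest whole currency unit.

TC* ≈ £718,056

Holding cost per unit per year at price C is H = 0.26·C.
Candidates are each tier's EOQ (if it falls in that tier) and each price-break quantity.
EOQ at £18.00 = 2292.3 (feasible in tier 1): TC = 40,850×£18.00 + (40,850/2292.3)×301 + (2292.3/2)×0.26×£18.00 = £746,027.96.
EOQ at £17.31 = 2337.5 < 3100, so use break Q=3100: TC = 40,850×£17.31 + (40,850/3100.0)×301 + (3100.0/2)×0.26×£17.31 = £718,055.83.
EOQ at £17.01 = 2358.1 < 37000, so use break Q=37000: TC = 40,850×£17.01 + (40,850/37000.0)×301 + (37000.0/2)×0.26×£17.01 = £777,008.92.
Lowest total cost among the candidates is at Q = 3100.0.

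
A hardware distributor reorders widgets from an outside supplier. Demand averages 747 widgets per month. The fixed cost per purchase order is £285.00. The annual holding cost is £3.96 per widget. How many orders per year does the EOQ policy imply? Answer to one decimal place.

Annual demand D = 747 × 12 = 8,964.
The optimal lot size = √(2DS/H) = √(2 × 8,964 × 285 / 3.96) ≈ 1135.90.
Orders per year = D / Q* = 8,964 / 1135.90 ≈ 7.892.

N ≈ 7.9 orders per year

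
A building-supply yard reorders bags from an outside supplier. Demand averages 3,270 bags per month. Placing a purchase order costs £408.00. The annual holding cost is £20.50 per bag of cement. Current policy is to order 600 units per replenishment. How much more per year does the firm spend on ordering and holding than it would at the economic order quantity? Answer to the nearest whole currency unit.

Extra cost ≈ £7,213 per year

Annual demand D = 3,270 × 12 = 39,240.
EOQ = √(2DS/H) = √(2 × 39,240 × 408 / 20.5) ≈ 1249.78.
Cost at Q* = (D/Q*)S + (Q*/2)H = √(2DSH) ≈ £25,620.44.
Cost at Q = 600: (39,240/600)×408 + (600/2)×20.5 = £26,683.20 + £6,150.00 = £32,833.20.
Excess = £32,833.20 − £25,620.44 = £7,212.76.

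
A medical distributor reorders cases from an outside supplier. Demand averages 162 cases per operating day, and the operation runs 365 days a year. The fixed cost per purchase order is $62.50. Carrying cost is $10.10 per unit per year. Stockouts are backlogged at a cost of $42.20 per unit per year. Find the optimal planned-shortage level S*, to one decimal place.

S* ≈ 183.9 cases

Annual demand D = 162 × 365 = 59,130.
With planned backorders, Q* = √(2DS/H) · √((H+B)/B).
√(2DS/H) = √(2 × 59,130 × 62.5 / 10.1) = 855.457.
√((H+B)/B) = √((10.1+42.2)/42.2) = 1.1133.
Q* ≈ 952.342.
S* = Q* · H/(H+B) = 952.342 × 10.1/52.3 ≈ 183.913.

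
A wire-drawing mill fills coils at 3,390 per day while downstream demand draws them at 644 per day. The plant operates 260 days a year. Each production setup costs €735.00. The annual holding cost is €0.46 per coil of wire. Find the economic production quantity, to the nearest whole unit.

Q* ≈ 25,702 coils

Annual demand D = 644 × 260 = 167,440.
Production build-up factor (1 − d/p) = 1 − 644/3,390 = 0.8100.
Q* = √(2DS / (H(1 − d/p))) = √(2 × 167,440 × 735 / (0.46 × 0.8100)).
= √(246,136,800 / 0.3726) ≈ 25701.528.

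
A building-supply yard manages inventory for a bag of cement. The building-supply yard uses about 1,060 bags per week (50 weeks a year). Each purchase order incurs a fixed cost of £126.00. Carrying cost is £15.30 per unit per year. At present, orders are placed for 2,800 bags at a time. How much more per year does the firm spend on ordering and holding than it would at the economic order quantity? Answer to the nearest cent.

Extra cost ≈ £9,510.01 per year

Annual demand D = 1,060 × 50 = 53,000.
EOQ = √(2DS/H) = √(2 × 53,000 × 126 / 15.3) ≈ 934.31.
Cost at Q* = (D/Q*)S + (Q*/2)H = √(2DSH) ≈ £14,294.99.
Cost at Q = 2,800: (53,000/2,800)×126 + (2,800/2)×15.3 = £2,385.00 + £21,420.00 = £23,805.00.
Excess = £23,805.00 − £14,294.99 = £9,510.01.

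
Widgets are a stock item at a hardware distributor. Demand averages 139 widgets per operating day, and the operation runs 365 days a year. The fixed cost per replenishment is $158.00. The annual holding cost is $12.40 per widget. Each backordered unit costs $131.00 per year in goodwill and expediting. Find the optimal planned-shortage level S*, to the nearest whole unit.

S* ≈ 103 widgets

Annual demand D = 139 × 365 = 50,735.
With planned backorders, Q* = √(2DS/H) · √((H+B)/B).
√(2DS/H) = √(2 × 50,735 × 158 / 12.4) = 1137.068.
√((H+B)/B) = √((12.4+131)/131) = 1.0463.
Q* ≈ 1189.667.
S* = Q* · H/(H+B) = 1189.667 × 12.4/143.4 ≈ 102.872.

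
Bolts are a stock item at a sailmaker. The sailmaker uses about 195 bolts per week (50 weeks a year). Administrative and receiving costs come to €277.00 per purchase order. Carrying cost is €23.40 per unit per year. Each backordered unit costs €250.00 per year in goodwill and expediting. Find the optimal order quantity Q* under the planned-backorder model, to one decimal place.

Q* ≈ 502.4 bolts

Annual demand D = 195 × 50 = 9,750.
With planned backorders, Q* = √(2DS/H) · √((H+B)/B).
√(2DS/H) = √(2 × 9,750 × 277 / 23.4) = 480.451.
√((H+B)/B) = √((23.4+250)/250) = 1.0458.
Q* ≈ 502.433.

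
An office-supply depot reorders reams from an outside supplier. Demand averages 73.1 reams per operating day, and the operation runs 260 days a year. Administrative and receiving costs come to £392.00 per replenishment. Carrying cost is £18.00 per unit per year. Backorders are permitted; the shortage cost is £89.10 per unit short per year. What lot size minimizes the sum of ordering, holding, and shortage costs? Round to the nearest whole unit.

Q* ≈ 998 reams

Annual demand D = 73.1 × 260 = 19,006.
With planned backorders, Q* = √(2DS/H) · √((H+B)/B).
√(2DS/H) = √(2 × 19,006 × 392 / 18) = 909.844.
√((H+B)/B) = √((18+89.1)/89.1) = 1.0964.
Q* ≈ 997.523.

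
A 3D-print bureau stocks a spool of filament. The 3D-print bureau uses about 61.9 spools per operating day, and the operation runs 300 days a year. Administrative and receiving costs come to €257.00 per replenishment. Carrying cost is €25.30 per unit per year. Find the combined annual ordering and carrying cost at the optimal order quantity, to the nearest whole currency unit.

Annual demand D = 61.9 × 300 = 18,570.
EOQ = √(2DS/H) = √(2 × 18,570 × 257 / 25.3) ≈ 614.22.
At the optimum the two cost components are equal, so total cost = 2·(Q*/2)H = Q*·H.
Minimum total = √(2DSH) = √(2 × 18,570 × 257 × 25.3) ≈ 15539.884.

TC* ≈ €15,540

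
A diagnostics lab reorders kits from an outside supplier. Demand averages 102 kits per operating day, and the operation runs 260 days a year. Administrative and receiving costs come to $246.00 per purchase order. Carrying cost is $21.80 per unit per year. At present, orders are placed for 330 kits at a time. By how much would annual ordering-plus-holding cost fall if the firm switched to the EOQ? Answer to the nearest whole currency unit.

Annual demand D = 102 × 260 = 26,520.
EOQ = √(2DS/H) = √(2 × 26,520 × 246 / 21.8) ≈ 773.64.
Cost at Q* = (D/Q*)S + (Q*/2)H = √(2DSH) ≈ $16,865.44.
Cost at Q = 330: (26,520/330)×246 + (330/2)×21.8 = $19,769.45 + $3,597.00 = $23,366.45.
Excess = $23,366.45 − $16,865.44 = $6,501.02.

Extra cost ≈ $6,501 per year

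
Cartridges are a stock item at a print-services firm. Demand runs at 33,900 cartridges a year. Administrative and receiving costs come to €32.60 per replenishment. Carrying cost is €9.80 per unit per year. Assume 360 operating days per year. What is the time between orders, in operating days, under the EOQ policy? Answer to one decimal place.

EOQ = √(2DS/H) = √(2 × 33,900 × 32.6 / 9.8) ≈ 474.91.
Cycle time = Q*/D × 360 = 474.91 / 33,900 × 360 ≈ 5.043 days.

T ≈ 5.0 days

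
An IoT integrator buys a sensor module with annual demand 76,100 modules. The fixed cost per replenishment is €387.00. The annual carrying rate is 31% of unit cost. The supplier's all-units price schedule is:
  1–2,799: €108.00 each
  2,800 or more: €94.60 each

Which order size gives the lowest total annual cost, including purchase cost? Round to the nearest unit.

Holding cost per unit per year at price C is H = 0.31·C.
For each price level, check whether its EOQ is feasible; otherwise the best quantity at that price is the breakpoint.
EOQ at €108.00 = 1326.4 (feasible in tier 1): TC = 76,100×€108.00 + (76,100/1326.4)×387 + (1326.4/2)×0.31×€108.00 = €8,263,207.42.
EOQ at €94.60 = 1417.2 < 2800, so use break Q=2800: TC = 76,100×€94.60 + (76,100/2800.0)×387 + (2800.0/2)×0.31×€94.60 = €7,250,634.51.
Lowest total cost is €7,250,634.51 at Q = 2800.0.

Q* ≈ 2,800 modules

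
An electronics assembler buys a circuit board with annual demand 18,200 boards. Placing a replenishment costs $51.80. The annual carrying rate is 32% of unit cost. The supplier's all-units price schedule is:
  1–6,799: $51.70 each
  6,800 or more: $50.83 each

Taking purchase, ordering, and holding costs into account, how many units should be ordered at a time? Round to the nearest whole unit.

Holding cost per unit per year at price C is H = 0.32·C.
For each price level, check whether its EOQ is feasible; otherwise the best quantity at that price is the breakpoint.
EOQ at $51.70 = 337.6 (feasible in tier 1): TC = 18,200×$51.70 + (18,200/337.6)×51.8 + (337.6/2)×0.32×$51.70 = $946,525.16.
EOQ at $50.83 = 340.5 < 6800, so use break Q=6800: TC = 18,200×$50.83 + (18,200/6800.0)×51.8 + (6800.0/2)×0.32×$50.83 = $980,547.68.
Lowest total cost is $946,525.16 at Q = 337.6.

Q* ≈ 338 boards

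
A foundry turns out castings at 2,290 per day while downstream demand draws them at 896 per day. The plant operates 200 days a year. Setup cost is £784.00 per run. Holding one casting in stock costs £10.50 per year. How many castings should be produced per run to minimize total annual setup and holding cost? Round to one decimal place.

Annual demand D = 896 × 200 = 179,200.
Production build-up factor (1 − d/p) = 1 − 896/2,290 = 0.6087.
Q* = √(2DS / (H(1 − d/p))) = √(2 × 179,200 × 784 / (10.5 × 0.6087)).
= √(280,985,600 / 6.3917) ≈ 6630.309.

Q* ≈ 6,630.3 castings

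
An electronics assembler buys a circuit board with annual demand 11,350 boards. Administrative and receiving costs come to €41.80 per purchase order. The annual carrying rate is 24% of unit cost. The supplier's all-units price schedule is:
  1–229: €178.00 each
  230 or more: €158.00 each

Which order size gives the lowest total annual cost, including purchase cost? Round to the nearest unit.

Holding cost per unit per year at price C is H = 0.24·C.
Evaluate total cost at each tier's feasible EOQ or, if the EOQ is below the tier, at the tier's minimum quantity.
EOQ at €178.00 = 149.0 (feasible in tier 1): TC = 11,350×€178.00 + (11,350/149.0)×41.8 + (149.0/2)×0.24×€178.00 = €2,026,666.73.
EOQ at €158.00 = 158.2 < 230, so use break Q=230: TC = 11,350×€158.00 + (11,350/230.0)×41.8 + (230.0/2)×0.24×€158.00 = €1,799,723.54.
Lowest total cost is €1,799,723.54 at Q = 230.0.

Q* ≈ 230 boards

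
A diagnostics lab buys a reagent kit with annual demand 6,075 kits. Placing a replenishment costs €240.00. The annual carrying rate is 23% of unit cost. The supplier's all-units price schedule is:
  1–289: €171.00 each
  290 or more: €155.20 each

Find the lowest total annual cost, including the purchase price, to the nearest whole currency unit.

TC* ≈ €953,044

Holding cost per unit per year at price C is H = 0.23·C.
For each price level, check whether its EOQ is feasible; otherwise the best quantity at that price is the breakpoint.
EOQ at €171.00 = 272.3 (feasible in tier 1): TC = 6,075×€171.00 + (6,075/272.3)×240 + (272.3/2)×0.23×€171.00 = €1,049,534.17.
EOQ at €155.20 = 285.8 < 290, so use break Q=290: TC = 6,075×€155.20 + (6,075/290.0)×240 + (290.0/2)×0.23×€155.20 = €953,043.51.
Lowest total cost among the candidates is at Q = 290.0.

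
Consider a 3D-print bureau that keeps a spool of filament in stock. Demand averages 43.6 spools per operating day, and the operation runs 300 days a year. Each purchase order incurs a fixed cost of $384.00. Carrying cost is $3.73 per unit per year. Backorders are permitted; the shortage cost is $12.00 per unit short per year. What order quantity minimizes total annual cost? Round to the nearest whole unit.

Q* ≈ 1,879 spools

Annual demand D = 43.6 × 300 = 13,080.
With planned backorders, Q* = √(2DS/H) · √((H+B)/B).
√(2DS/H) = √(2 × 13,080 × 384 / 3.73) = 1641.081.
√((H+B)/B) = √((3.73+12)/12) = 1.1449.
Q* ≈ 1878.901.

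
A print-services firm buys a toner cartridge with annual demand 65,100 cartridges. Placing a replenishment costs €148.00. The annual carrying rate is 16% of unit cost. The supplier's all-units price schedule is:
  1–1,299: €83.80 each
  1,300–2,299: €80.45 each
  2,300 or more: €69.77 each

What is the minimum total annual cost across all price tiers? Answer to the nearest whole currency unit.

Holding cost per unit per year at price C is H = 0.16·C.
For each price level, check whether its EOQ is feasible; otherwise the best quantity at that price is the breakpoint.
EOQ at €83.80 = 1198.8 (feasible in tier 1): TC = 65,100×€83.80 + (65,100/1198.8)×148 + (1198.8/2)×0.16×€83.80 = €5,471,453.79.
EOQ at €80.45 = 1223.5 < 1300, so use break Q=1300: TC = 65,100×€80.45 + (65,100/1300.0)×148 + (1300.0/2)×0.16×€80.45 = €5,253,073.18.
EOQ at €69.77 = 1313.8 < 2300, so use break Q=2300: TC = 65,100×€69.77 + (65,100/2300.0)×148 + (2300.0/2)×0.16×€69.77 = €4,559,053.72.
Lowest total cost among the candidates is at Q = 2300.0.

TC* ≈ €4,559,054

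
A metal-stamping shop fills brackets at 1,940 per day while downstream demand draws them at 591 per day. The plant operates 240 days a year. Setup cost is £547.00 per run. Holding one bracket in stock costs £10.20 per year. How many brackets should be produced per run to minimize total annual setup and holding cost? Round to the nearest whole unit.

Annual demand D = 591 × 240 = 141,840.
Production build-up factor (1 − d/p) = 1 − 591/1,940 = 0.6954.
Q* = √(2DS / (H(1 − d/p))) = √(2 × 141,840 × 547 / (10.2 × 0.6954)).
= √(155,172,960 / 7.0927) ≈ 4677.382.

Q* ≈ 4,677 brackets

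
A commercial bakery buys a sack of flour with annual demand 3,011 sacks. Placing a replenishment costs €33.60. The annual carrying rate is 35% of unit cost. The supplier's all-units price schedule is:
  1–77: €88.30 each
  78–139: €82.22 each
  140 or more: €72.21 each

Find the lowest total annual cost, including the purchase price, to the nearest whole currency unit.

TC* ≈ €219,916

Holding cost per unit per year at price C is H = 0.35·C.
For each price level, check whether its EOQ is feasible; otherwise the best quantity at that price is the breakpoint.
Tier 1 (€88.30): EOQ = 80.9 exceeds tier's upper bound 77, so this tier is dominated.
EOQ at €82.22 = 83.9 (feasible in tier 2): TC = 3,011×€82.22 + (3,011/83.9)×33.6 + (83.9/2)×0.35×€82.22 = €249,977.45.
EOQ at €72.21 = 89.5 < 140, so use break Q=140: TC = 3,011×€72.21 + (3,011/140.0)×33.6 + (140.0/2)×0.35×€72.21 = €219,916.09.
Lowest total cost among the candidates is at Q = 140.0.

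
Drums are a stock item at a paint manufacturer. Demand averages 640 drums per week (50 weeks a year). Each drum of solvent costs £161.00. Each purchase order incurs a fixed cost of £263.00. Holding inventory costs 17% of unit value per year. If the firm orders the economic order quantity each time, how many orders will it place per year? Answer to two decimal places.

Annual demand D = 640 × 50 = 32,000.
Holding cost H = 0.17 × £161.00 = £27.3700 per unit per year.
EOQ = √(2DS/H) = √(2 × 32,000 × 263 / 27.37) ≈ 784.21.
Orders per year = D / Q* = 32,000 / 784.21 ≈ 40.806.

N ≈ 40.81 orders per year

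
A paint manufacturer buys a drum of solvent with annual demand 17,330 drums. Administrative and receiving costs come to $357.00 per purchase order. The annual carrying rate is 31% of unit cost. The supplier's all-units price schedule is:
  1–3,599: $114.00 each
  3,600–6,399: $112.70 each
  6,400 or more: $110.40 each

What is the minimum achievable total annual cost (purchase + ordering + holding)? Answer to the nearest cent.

Holding cost per unit per year at price C is H = 0.31·C.
Evaluate total cost at each tier's feasible EOQ or, if the EOQ is below the tier, at the tier's minimum quantity.
EOQ at $114.00 = 591.7 (feasible in tier 1): TC = 17,330×$114.00 + (17,330/591.7)×357 + (591.7/2)×0.31×$114.00 = $1,996,531.33.
EOQ at $112.70 = 595.1 < 3600, so use break Q=3600: TC = 17,330×$112.70 + (17,330/3600.0)×357 + (3600.0/2)×0.31×$112.70 = $2,017,696.16.
EOQ at $110.40 = 601.3 < 6400, so use break Q=6400: TC = 17,330×$110.40 + (17,330/6400.0)×357 + (6400.0/2)×0.31×$110.40 = $2,023,715.49.
Lowest total cost among the candidates is at Q = 591.7.

TC* ≈ $1,996,531.33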